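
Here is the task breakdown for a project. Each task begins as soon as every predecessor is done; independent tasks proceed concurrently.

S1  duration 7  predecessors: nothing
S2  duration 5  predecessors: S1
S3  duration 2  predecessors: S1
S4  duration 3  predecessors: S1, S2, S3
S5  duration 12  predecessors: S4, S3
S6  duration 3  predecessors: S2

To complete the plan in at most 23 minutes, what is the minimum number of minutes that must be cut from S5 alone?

4

Current finish: 27 minutes; target: 23.
S5 is on every critical path, so each minute cut from S5 cuts the finish by one (this holds down to a finish of 16).
Need 27 − 23 = 4 minutes off S5 → S5 becomes 8 minutes, finish becomes 23.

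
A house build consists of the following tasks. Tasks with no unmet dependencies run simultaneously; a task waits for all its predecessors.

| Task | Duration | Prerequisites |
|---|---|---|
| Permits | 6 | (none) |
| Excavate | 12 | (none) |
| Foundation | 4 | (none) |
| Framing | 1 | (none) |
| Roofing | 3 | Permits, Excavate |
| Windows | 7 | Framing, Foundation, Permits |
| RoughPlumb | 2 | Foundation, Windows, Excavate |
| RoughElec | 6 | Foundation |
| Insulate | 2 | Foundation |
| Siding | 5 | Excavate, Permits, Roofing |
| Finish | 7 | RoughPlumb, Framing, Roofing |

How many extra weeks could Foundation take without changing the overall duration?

Permits→Windows→RoughPlumb→Finish = 6+7+2+7 = 22 sets the makespan at 22 weeks.
The longest chain containing Foundation totals 20 weeks.
Slack of Foundation = 2 − 0 = 2 weeks.

2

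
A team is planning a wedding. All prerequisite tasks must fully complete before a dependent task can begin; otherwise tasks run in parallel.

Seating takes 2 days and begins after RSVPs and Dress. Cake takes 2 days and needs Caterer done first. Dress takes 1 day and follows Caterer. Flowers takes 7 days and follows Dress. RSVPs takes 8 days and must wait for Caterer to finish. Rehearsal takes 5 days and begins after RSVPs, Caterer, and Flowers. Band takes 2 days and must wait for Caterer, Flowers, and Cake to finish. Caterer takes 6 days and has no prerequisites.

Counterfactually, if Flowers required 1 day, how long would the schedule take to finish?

The binding path is Caterer→Dress→Flowers→Rehearsal = 6+1+7+5 = 19; finish at 19 days.
Since Flowers is critical, the -6 change carries straight to that chain (now 13 days).
Now Caterer→RSVPs→Rehearsal = 6+8+5 = 19 is longest, so the finish becomes 19 days.

19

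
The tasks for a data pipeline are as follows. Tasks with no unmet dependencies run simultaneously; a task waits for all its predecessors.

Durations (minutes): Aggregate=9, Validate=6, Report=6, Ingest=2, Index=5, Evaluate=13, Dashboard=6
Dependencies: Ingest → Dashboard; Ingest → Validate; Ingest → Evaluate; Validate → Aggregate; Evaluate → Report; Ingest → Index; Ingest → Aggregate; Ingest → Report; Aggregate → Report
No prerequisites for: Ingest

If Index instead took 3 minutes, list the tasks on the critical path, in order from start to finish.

The binding path is Ingest→Validate→Aggregate→Report = 2+6+9+6 = 23; finish at 23 minutes.
Index is off the critical path — its longest chain is 7 minutes, giving 16 of slack.
That remains the longest chain; total 23 minutes.

Ingest, Validate, Aggregate, Report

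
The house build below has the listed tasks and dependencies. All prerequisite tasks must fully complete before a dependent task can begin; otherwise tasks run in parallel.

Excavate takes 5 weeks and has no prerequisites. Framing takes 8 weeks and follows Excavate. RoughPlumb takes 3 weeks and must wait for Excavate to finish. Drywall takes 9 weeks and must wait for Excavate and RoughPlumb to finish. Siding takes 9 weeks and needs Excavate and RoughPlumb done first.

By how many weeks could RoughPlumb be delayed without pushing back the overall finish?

0

Critical path: Excavate→RoughPlumb→Drywall = 5+3+9 = 17, so the finish is 17 weeks.
RoughPlumb finishes as early as 8 and must finish by 8.
So RoughPlumb can slip 8 − 8 = 0 weeks.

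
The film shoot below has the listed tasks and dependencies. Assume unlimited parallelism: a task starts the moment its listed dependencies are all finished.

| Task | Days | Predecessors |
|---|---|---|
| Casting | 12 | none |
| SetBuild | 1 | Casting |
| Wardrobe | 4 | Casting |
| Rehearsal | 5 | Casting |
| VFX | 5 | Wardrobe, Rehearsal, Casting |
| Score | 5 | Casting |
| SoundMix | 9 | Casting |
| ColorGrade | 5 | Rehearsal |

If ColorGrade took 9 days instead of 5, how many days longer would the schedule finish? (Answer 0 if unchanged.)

The binding path is Casting→Rehearsal→ColorGrade = 12+5+5 = 22; finish at 22 days.
ColorGrade is on the critical path; changing it to 9 makes that path 26 days.
No other chain overtakes it, so the finish is 26 days.
Change in finish: 26 − 22 = +4 days.

4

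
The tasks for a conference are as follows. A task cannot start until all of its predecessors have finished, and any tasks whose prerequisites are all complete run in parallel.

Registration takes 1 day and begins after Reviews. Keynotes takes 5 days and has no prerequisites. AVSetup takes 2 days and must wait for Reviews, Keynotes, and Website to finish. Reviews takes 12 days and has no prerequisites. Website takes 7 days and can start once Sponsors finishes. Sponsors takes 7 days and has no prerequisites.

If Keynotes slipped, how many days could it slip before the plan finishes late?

Sponsors→Website→AVSetup = 7+7+2 = 16 sets the makespan at 16 days.
Keynotes finishes as early as 5 and must finish by 14.
So Keynotes can slip 14 − 5 = 9 days.

9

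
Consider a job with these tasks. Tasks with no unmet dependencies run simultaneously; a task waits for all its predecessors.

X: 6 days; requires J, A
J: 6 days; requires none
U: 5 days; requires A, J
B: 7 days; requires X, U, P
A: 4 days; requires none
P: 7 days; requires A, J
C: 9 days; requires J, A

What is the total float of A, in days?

The longest chain is J→P→B = 6+7+7 = 20; overall finish 20 days.
A finishes as early as 4 and must finish by 6.
So A can slip 6 − 4 = 2 days.

2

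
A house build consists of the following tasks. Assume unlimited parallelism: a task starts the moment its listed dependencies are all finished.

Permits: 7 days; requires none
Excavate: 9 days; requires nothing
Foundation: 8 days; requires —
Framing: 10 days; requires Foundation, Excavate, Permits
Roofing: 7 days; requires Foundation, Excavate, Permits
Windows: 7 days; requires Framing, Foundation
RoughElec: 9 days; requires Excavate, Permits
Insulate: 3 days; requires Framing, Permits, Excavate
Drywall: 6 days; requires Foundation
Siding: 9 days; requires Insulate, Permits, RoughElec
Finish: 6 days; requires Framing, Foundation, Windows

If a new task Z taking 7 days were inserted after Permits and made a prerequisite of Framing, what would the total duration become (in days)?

Originally the project takes 32 days.
With Z inserted, Framing now waits for max(Foundation, Excavate, Permits, Z).
New critical path: Permits→Z→Framing→Windows→Finish = 7+7+10+7+6 = 37 ⇒ 37 days.

37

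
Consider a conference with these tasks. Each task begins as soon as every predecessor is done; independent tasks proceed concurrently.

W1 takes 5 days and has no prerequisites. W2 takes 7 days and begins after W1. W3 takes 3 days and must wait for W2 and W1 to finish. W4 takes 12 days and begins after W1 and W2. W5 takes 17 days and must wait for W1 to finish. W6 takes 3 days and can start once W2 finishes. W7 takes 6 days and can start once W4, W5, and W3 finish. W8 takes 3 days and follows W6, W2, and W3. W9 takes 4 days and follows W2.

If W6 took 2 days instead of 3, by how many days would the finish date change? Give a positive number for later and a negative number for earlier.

0

Baseline: W1→W2→W4→W7 = 5+7+12+6 = 30 → 30 days.
W6 is off the critical path — its longest chain is 18 days, giving 12 of slack.
That remains the longest chain; total 30 days.
Change in finish: 30 − 30 = +0 days.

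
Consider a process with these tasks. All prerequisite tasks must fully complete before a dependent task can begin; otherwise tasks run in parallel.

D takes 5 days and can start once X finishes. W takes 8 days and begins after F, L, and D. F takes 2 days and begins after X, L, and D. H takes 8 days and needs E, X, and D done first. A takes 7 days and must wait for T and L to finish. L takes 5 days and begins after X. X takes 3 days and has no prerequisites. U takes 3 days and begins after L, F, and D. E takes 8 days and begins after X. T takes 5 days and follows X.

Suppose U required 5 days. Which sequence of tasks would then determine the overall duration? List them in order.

X, E, H

Baseline: X→E→H = 3+8+8 = 19 → 19 days.
The longest path through U is only 13 days, so U has float 6.
The critical path is still X→E→H; finish is now 19 days.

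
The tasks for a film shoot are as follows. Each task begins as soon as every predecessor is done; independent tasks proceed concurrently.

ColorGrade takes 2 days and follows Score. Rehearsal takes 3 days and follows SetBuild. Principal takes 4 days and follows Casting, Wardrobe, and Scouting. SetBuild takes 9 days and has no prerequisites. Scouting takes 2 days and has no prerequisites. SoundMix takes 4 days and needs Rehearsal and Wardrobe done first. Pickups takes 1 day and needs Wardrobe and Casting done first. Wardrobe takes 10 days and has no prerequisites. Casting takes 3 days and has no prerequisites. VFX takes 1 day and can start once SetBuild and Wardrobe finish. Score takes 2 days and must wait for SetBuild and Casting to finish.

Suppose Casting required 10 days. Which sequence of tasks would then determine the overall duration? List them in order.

SetBuild, Rehearsal, SoundMix

Baseline: SetBuild→Rehearsal→SoundMix = 9+3+4 = 16 → 16 days.
Casting is off the critical path — its longest chain is 7 days, giving 9 of slack.
The critical path is still SetBuild→Rehearsal→SoundMix; finish is now 16 days.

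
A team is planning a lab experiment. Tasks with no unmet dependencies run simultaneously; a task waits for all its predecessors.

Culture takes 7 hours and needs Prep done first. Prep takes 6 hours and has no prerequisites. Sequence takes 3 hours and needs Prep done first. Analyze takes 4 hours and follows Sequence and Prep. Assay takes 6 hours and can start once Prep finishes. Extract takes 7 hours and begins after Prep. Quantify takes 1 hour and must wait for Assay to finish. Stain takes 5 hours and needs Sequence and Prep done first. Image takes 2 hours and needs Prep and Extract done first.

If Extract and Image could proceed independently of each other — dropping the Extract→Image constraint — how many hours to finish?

Before: longest chain Prep→Extract→Image = 6+7+2 = 15, finish 15.
Without Extract→Image, Image's earliest start moves from 13 to 6.
After: Prep→Sequence→Stain = 6+3+5 = 14 → 14 hours.

14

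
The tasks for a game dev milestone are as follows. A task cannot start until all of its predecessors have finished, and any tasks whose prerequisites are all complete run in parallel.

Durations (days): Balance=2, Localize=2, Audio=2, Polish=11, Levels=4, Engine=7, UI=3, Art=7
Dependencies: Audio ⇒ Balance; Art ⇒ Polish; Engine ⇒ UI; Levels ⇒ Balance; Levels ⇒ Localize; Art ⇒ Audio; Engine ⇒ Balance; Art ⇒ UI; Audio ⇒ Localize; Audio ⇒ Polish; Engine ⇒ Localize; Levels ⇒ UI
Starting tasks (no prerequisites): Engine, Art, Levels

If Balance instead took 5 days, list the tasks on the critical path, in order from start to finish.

Art, Audio, Polish

As given, the longest chain is Art→Audio→Polish = 7+2+11 = 20, so the finish is 20 days.
Balance is off the critical path — its longest chain is 11 days, giving 9 of slack.
The critical path is still Art→Audio→Polish; finish is now 20 days.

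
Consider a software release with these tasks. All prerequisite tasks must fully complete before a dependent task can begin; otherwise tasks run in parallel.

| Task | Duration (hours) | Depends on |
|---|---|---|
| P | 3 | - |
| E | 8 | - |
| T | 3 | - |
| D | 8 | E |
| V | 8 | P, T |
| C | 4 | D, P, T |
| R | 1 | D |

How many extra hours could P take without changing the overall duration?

9

The longest chain is E→D→C = 8+8+4 = 20; overall finish 20 hours.
Longest path through P: 11 hours (earliest finish 3, latest finish 12).
So P can slip 12 − 3 = 9 hours.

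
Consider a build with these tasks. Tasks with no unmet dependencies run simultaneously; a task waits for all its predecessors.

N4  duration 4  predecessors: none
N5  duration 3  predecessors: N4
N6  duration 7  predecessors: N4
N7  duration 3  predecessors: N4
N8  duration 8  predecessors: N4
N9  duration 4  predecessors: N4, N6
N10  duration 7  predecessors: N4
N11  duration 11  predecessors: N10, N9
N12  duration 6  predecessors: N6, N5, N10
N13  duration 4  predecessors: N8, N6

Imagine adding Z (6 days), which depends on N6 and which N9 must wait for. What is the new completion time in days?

32

Originally the build takes 26 days.
With Z inserted, N9 now waits for max(N4, N6, Z).
New critical path: N4→N6→Z→N9→N11 = 4+7+6+4+11 = 32 ⇒ 32 days.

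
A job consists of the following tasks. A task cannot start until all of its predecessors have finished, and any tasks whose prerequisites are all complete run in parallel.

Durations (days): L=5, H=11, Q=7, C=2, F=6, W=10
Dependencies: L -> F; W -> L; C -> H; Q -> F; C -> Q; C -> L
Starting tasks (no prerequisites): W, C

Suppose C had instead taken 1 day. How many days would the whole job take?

Critical path before the change: W→L→F = 10+5+6 = 21 giving 21 days.
C has 6 days of float (longest path through it is 15).
The critical path is still W→L→F; finish is now 21 days.

21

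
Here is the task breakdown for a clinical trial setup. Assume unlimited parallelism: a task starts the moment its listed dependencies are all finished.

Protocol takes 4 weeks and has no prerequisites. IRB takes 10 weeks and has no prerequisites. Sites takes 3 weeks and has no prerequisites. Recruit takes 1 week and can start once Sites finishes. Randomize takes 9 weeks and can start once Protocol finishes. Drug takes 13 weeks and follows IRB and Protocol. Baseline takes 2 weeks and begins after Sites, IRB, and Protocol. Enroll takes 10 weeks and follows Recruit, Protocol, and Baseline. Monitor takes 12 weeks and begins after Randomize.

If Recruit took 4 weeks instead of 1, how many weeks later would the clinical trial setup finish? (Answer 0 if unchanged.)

Actual critical path: Protocol→Randomize→Monitor = 4+9+12 = 25 ⇒ 25 weeks.
The longest path through Recruit is only 14 weeks, so Recruit has float 11.
The critical path is still Protocol→Randomize→Monitor; finish is now 25 weeks.
Change in finish: 25 − 25 = +0 weeks.

0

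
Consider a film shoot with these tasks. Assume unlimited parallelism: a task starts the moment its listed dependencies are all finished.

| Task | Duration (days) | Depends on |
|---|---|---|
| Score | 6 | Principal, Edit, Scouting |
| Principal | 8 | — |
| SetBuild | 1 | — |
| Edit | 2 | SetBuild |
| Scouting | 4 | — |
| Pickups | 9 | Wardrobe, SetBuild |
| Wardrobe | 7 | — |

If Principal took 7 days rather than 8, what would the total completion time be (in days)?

16

Actual critical path: Wardrobe→Pickups = 7+9 = 16 ⇒ 16 days.
Principal is off the critical path — its longest chain is 14 days, giving 2 of slack.
The critical path is still Wardrobe→Pickups; finish is now 16 days.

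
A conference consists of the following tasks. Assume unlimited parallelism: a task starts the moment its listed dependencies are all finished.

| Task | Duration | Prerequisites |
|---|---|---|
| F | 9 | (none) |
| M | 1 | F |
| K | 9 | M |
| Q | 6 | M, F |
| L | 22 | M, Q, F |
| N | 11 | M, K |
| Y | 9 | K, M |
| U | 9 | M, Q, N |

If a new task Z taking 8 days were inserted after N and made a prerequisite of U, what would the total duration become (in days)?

47

Originally the plan takes 39 days.
With Z inserted, U now waits for max(M, Q, N, Z).
New critical path: F→M→K→N→Z→U = 9+1+9+11+8+9 = 47 ⇒ 47 days.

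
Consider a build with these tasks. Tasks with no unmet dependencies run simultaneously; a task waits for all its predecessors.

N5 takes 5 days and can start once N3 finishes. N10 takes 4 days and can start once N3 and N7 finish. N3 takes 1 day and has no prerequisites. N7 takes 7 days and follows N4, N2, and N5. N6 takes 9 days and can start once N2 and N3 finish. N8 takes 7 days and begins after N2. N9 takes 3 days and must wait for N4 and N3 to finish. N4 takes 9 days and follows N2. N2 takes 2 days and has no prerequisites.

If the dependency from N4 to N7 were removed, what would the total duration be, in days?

With the dependency in place, N2→N4→N7→N10 = 2+9+7+4 = 22 sets the finish at 22 days.
Without N4→N7, N7's earliest start moves from 11 to 6.
After: N3→N5→N7→N10 = 1+5+7+4 = 17 → 17 days.

17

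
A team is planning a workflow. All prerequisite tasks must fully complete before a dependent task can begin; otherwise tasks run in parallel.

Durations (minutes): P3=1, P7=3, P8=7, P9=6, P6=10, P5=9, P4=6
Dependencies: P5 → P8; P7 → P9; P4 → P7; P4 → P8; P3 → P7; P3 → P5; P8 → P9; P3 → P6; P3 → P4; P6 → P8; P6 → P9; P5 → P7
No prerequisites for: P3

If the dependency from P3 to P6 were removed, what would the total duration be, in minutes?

Original critical path: P3→P6→P8→P9 = 1+10+7+6 = 24 ⇒ 24 minutes.
Without P3→P6, P6's earliest start moves from 1 to 0.
The longest chain is now P3→P5→P8→P9 = 1+9+7+6 = 23, so the project takes 23 minutes.

23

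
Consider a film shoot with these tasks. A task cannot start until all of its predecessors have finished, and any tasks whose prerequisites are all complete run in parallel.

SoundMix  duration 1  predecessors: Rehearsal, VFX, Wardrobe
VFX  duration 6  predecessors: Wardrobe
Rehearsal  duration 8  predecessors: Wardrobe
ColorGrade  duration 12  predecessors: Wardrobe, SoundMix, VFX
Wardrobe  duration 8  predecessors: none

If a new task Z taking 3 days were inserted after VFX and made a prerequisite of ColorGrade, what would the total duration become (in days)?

29

Originally the project takes 29 days.
With Z inserted, ColorGrade now waits for max(Wardrobe, SoundMix, VFX, Z).
New critical path: Wardrobe→Rehearsal→SoundMix→ColorGrade = 8+8+1+12 = 29 ⇒ 29 days.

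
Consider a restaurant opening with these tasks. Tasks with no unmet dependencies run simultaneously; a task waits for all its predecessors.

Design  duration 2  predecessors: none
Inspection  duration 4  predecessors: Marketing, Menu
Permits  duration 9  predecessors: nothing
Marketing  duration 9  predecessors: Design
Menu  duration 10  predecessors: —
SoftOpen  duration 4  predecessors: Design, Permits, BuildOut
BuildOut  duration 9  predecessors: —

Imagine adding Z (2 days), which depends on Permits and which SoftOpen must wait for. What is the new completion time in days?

15

Originally the schedule takes 15 days.
With Z inserted, SoftOpen now waits for max(Design, Permits, BuildOut, Z).
New critical path: Permits→Z→SoftOpen = 9+2+4 = 15 ⇒ 15 days.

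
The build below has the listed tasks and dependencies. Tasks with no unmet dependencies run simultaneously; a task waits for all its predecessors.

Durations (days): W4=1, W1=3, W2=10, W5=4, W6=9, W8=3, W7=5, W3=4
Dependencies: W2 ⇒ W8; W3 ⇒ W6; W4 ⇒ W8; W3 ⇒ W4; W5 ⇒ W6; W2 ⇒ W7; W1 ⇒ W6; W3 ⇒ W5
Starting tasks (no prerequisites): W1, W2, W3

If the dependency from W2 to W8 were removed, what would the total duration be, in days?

17

Original critical path: W3→W5→W6 = 4+4+9 = 17 ⇒ 17 days.
Without W2→W8, W8's earliest start moves from 10 to 5.
New critical path: W3→W5→W6 = 4+4+9 = 17 ⇒ 17 days.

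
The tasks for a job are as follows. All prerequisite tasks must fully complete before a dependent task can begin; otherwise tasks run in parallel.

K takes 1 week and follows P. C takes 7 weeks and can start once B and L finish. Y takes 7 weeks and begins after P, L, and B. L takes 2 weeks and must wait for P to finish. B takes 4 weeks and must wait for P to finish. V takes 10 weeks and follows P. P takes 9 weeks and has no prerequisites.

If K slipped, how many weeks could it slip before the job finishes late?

10

Critical path: P→B→C = 9+4+7 = 20, so the finish is 20 weeks.
Longest path through K: 10 weeks (earliest finish 10, latest finish 20).
So K can slip 20 − 10 = 10 weeks.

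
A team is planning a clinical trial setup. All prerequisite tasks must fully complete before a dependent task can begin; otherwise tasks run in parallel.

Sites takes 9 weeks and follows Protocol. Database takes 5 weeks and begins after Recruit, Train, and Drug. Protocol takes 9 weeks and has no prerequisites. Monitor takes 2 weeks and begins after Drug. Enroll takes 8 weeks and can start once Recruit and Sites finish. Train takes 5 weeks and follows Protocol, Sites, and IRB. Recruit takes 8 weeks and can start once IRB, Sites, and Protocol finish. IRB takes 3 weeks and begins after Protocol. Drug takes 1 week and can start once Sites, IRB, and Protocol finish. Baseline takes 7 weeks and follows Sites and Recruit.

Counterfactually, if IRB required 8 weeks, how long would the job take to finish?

34

Baseline: Protocol→Sites→Recruit→Enroll = 9+9+8+8 = 34 → 34 weeks.
IRB has 6 weeks of float (longest path through it is 28).
That remains the longest chain; total 34 weeks.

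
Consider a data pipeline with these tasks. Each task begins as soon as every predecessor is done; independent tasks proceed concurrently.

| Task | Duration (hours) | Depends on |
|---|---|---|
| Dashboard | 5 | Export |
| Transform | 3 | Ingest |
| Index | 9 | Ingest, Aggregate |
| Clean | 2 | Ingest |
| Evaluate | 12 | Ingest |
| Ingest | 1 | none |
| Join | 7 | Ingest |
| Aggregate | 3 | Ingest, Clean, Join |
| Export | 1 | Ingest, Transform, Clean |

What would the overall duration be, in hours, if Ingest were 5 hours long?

24

Actual critical path: Ingest→Join→Aggregate→Index = 1+7+3+9 = 20 ⇒ 20 hours.
Since Ingest is critical, the +4 change carries straight to that chain (now 24 hours).
No other chain overtakes it, so the finish is 24 hours.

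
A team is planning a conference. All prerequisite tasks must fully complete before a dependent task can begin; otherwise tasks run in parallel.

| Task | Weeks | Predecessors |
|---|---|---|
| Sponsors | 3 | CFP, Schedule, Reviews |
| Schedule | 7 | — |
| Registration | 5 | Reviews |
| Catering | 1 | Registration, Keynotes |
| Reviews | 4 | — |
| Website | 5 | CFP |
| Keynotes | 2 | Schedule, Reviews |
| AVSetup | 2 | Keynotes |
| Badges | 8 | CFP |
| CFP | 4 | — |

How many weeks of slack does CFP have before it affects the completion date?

0

The longest chain is CFP→Badges = 4+8 = 12; overall finish 12 weeks.
Longest path through CFP: 12 weeks (earliest finish 4, latest finish 4).
So CFP can slip 4 − 4 = 0 weeks.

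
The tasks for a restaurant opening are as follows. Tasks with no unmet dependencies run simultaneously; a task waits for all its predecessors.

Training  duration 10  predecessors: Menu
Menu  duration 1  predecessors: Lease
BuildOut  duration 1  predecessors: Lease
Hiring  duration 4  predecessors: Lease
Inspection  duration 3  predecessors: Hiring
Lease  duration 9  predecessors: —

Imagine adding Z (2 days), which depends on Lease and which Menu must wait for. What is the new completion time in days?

22

Originally the restaurant opening takes 20 days.
With Z inserted, Menu now waits for max(Lease, Z).
New critical path: Lease→Z→Menu→Training = 9+2+1+10 = 22 ⇒ 22 days.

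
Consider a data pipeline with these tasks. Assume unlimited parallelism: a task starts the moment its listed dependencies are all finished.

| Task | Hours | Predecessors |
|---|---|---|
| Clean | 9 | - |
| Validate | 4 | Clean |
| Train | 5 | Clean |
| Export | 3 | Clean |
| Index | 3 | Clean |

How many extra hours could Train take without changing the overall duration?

0

The longest chain is Clean→Train = 9+5 = 14; overall finish 14 hours.
Train finishes as early as 14 and must finish by 14.
Float = 14 − 14 = 0.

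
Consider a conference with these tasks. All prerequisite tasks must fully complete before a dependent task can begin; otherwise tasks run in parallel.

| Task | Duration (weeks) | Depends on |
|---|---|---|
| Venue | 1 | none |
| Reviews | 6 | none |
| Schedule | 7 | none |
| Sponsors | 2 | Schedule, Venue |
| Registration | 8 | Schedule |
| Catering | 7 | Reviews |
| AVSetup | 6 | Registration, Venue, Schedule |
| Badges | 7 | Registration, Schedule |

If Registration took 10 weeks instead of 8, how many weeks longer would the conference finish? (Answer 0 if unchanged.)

2

Critical path before the change: Schedule→Registration→Badges = 7+8+7 = 22 giving 22 weeks.
Registration lies on that path, so at 10 weeks the path becomes 24 weeks.
The critical path is still Schedule→Registration→Badges; finish is now 24 weeks.
Change in finish: 24 − 22 = +2 weeks.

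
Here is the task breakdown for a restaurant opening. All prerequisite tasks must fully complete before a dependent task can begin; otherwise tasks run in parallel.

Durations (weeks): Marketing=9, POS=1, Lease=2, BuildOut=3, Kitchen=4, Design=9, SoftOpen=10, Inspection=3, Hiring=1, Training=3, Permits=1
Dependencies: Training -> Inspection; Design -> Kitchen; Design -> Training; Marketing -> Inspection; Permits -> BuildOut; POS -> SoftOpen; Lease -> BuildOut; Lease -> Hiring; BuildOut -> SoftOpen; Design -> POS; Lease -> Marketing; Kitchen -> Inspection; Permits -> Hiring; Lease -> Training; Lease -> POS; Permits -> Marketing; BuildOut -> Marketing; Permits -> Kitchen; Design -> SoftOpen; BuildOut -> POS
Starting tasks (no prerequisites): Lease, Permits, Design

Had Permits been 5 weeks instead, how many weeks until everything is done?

Actual critical path: Design→POS→SoftOpen = 9+1+10 = 20 ⇒ 20 weeks.
Permits is off the critical path — its longest chain is 16 weeks, giving 4 of slack.
The binding chain switches to Permits→BuildOut→Marketing→Inspection = 5+3+9+3 = 20; finish 20 weeks.

20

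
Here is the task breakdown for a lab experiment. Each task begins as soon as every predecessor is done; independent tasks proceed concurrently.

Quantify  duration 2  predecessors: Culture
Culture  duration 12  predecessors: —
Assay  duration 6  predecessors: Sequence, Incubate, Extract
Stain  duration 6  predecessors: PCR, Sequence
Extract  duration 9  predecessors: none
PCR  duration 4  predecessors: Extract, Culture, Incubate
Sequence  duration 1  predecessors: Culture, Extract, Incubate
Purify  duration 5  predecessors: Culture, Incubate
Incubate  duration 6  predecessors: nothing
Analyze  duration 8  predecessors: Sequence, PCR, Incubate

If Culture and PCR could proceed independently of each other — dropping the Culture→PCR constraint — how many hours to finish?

21

Original critical path: Culture→PCR→Analyze = 12+4+8 = 24 ⇒ 24 hours.
Without Culture→PCR, PCR's earliest start moves from 12 to 9.
After: Culture→Sequence→Analyze = 12+1+8 = 21 → 21 hours.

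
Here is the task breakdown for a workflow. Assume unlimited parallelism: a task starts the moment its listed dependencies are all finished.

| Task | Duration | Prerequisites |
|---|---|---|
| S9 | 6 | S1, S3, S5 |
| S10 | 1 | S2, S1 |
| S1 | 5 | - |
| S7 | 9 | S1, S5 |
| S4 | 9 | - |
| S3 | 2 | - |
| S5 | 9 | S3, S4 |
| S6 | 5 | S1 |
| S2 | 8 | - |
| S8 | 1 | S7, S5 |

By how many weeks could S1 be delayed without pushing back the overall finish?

S4→S5→S7→S8 = 9+9+9+1 = 28 sets the makespan at 28 weeks.
Longest path through S1: 15 weeks (earliest finish 5, latest finish 18).
Float = 28 − 15 = 13.

13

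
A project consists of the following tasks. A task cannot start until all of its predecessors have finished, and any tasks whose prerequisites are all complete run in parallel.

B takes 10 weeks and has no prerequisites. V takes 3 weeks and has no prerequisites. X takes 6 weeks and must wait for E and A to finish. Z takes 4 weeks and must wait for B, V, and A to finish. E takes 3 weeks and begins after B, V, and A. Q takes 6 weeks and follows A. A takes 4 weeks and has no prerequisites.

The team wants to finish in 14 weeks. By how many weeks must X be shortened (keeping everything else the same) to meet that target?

Current finish: 19 weeks; target: 14.
X is on every critical path, so each week cut from X cuts the finish by one (this holds down to a finish of 14).
Need 19 − 14 = 5 weeks off X → X becomes 1 week, finish becomes 14.

5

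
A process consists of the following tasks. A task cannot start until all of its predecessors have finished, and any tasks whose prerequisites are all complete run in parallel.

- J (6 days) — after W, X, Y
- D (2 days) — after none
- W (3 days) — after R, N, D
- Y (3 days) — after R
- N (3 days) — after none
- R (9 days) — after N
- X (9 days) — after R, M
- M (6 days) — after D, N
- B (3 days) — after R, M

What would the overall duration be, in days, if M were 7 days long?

27

Baseline: N→R→X→J = 3+9+9+6 = 27 → 27 days.
The longest path through M is only 24 days, so M has float 3.
That remains the longest chain; total 27 days.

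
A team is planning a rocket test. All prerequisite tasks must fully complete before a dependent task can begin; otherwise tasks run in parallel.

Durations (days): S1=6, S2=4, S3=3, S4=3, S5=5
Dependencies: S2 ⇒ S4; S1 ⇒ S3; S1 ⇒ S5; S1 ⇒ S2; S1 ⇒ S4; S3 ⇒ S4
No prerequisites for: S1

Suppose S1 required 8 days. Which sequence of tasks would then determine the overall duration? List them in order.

S1, S2, S4

Actual critical path: S1→S2→S4 = 6+4+3 = 13 ⇒ 13 days.
Since S1 is critical, the +2 change carries straight to that chain (now 15 days).
That remains the longest chain; total 15 days.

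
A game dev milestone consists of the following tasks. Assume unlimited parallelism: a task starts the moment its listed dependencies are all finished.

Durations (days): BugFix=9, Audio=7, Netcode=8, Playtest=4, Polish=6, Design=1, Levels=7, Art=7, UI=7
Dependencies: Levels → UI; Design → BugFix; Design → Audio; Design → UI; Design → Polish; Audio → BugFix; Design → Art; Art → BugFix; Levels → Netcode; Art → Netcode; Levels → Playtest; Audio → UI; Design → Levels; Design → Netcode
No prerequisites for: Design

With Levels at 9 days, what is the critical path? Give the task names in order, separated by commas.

Design, Levels, Netcode

The binding path is Design→Art→BugFix = 1+7+9 = 17; finish at 17 days.
Levels is off the critical path — its longest chain is 16 days, giving 1 of slack.
The binding chain switches to Design→Levels→Netcode = 1+9+8 = 18; finish 18 days.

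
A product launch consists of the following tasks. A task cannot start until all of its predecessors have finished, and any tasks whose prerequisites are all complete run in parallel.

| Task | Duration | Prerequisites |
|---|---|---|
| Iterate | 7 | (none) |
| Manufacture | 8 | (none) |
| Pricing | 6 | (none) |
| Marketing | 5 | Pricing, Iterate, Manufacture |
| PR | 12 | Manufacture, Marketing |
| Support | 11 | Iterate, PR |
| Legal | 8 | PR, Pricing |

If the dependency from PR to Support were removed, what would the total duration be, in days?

Original critical path: Manufacture→Marketing→PR→Support = 8+5+12+11 = 36 ⇒ 36 days.
Without PR→Support, Support's earliest start moves from 25 to 7.
New critical path: Manufacture→Marketing→PR→Legal = 8+5+12+8 = 33 ⇒ 33 days.

33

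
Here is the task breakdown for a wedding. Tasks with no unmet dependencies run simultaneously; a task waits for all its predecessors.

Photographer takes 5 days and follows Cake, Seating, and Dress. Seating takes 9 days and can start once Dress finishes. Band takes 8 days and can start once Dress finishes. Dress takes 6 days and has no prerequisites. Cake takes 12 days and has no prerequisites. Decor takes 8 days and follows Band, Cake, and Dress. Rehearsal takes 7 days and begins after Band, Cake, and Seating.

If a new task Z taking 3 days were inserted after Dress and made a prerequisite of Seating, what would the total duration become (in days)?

Originally the wedding takes 22 days.
With Z inserted, Seating now waits for max(Dress, Z).
New critical path: Dress→Z→Seating→Rehearsal = 6+3+9+7 = 25 ⇒ 25 days.

25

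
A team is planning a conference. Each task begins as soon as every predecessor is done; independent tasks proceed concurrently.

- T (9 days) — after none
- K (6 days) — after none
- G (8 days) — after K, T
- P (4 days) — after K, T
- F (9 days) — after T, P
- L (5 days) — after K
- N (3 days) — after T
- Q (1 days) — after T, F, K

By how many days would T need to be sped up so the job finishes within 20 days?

3

Current finish: 23 days; target: 20.
T is on every critical path, so each day cut from T cuts the finish by one (this holds down to a finish of 20).
Need 23 − 20 = 3 days off T → T becomes 6 days, finish becomes 20.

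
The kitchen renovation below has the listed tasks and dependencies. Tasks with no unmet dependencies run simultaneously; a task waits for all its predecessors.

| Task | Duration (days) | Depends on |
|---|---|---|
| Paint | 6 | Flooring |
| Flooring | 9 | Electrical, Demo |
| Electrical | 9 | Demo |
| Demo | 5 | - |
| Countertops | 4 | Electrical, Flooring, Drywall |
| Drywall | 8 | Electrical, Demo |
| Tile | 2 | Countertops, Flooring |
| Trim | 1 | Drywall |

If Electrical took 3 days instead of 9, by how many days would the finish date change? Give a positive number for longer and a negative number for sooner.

-6

Critical path before the change: Demo→Electrical→Flooring→Countertops→Tile = 5+9+9+4+2 = 29 giving 29 days.
Electrical is on the critical path; changing it to 3 makes that path 23 days.
No other chain overtakes it, so the finish is 23 days.
Change in finish: 23 − 29 = -6 days.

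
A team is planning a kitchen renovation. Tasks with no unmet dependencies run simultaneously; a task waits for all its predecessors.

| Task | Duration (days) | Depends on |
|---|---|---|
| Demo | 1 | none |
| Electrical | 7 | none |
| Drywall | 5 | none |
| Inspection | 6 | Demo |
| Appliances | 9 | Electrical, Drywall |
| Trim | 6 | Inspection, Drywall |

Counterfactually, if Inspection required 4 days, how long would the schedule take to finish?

16

As given, the longest chain is Electrical→Appliances = 7+9 = 16, so the finish is 16 days.
Inspection is off the critical path — its longest chain is 13 days, giving 3 of slack.
That remains the longest chain; total 16 days.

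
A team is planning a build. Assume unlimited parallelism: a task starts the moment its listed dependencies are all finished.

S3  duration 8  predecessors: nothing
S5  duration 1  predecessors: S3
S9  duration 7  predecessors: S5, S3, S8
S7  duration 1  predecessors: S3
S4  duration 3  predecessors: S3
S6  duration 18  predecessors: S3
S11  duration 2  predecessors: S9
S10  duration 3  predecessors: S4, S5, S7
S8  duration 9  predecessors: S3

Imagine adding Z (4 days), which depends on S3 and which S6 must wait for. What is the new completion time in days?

30

Originally the project takes 26 days.
With Z inserted, S6 now waits for max(S3, Z).
New critical path: S3→Z→S6 = 8+4+18 = 30 ⇒ 30 days.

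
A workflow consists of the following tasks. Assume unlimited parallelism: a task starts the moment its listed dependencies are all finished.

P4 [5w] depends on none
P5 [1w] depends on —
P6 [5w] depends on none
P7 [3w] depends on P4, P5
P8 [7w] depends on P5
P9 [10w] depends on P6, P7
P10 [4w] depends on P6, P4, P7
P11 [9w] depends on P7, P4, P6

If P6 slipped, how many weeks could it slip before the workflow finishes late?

3

P4→P7→P9 = 5+3+10 = 18 sets the makespan at 18 weeks.
P6 finishes as early as 5 and must finish by 8.
Float = 18 − 15 = 3.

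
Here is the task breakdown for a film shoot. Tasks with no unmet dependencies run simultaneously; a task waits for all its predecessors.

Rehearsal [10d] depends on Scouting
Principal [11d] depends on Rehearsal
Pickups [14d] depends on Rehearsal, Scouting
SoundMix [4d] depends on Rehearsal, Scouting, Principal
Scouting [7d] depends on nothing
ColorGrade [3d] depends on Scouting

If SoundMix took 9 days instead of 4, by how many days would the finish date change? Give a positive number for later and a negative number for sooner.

As given, the longest chain is Scouting→Rehearsal→Principal→SoundMix = 7+10+11+4 = 32, so the finish is 32 days.
Since SoundMix is critical, the +5 change carries straight to that chain (now 37 days).
No other chain overtakes it, so the finish is 37 days.
Change in finish: 37 − 32 = +5 days.

5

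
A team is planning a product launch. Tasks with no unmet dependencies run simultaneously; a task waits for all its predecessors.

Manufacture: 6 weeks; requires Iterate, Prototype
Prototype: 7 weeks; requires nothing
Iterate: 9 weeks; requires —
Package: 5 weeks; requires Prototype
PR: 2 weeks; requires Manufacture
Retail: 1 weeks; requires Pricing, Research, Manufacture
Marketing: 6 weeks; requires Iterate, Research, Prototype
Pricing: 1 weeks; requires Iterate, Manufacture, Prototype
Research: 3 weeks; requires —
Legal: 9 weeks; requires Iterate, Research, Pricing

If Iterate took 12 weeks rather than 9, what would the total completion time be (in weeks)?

28

Actual critical path: Iterate→Manufacture→Pricing→Legal = 9+6+1+9 = 25 ⇒ 25 weeks.
Since Iterate is critical, the +3 change carries straight to that chain (now 28 weeks).
That remains the longest chain; total 28 weeks.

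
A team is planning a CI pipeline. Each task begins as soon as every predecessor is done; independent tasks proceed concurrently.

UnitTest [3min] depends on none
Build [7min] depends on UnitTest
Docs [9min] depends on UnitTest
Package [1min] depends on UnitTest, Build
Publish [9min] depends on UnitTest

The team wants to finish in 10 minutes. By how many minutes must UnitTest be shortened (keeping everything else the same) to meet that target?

Current finish: 12 minutes; target: 10.
UnitTest is on every critical path, so each minute cut from UnitTest cuts the finish by one (this holds down to a finish of 10).
Need 12 − 10 = 2 minutes off UnitTest → UnitTest becomes 1 minute, finish becomes 10.

2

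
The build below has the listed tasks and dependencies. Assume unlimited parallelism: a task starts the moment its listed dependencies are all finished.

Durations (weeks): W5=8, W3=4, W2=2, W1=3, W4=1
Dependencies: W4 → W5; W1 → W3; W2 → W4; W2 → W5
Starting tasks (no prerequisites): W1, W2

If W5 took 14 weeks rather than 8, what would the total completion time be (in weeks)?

17

Actual critical path: W2→W4→W5 = 2+1+8 = 11 ⇒ 11 weeks.
Since W5 is critical, the +6 change carries straight to that chain (now 17 weeks).
The critical path is still W2→W4→W5; finish is now 17 weeks.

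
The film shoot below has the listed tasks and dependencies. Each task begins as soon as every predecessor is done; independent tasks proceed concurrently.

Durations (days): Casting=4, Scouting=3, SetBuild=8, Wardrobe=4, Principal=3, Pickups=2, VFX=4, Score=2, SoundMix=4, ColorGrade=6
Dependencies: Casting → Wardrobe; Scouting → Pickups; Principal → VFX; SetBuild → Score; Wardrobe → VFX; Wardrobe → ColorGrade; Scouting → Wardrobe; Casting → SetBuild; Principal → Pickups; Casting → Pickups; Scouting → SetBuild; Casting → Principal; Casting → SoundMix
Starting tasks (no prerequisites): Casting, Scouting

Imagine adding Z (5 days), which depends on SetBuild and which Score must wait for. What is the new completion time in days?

19

Originally the plan takes 14 days.
With Z inserted, Score now waits for max(SetBuild, Z).
New critical path: Casting→SetBuild→Z→Score = 4+8+5+2 = 19 ⇒ 19 days.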